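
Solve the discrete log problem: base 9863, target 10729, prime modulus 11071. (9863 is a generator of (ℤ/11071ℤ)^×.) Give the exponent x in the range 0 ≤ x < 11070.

Baby-step giant-step with m = ceil(sqrt(11070)) = 106.
Baby table (9863^j mod 11071 for j=0..105):
  0:1  1:9863  2:8963  3:134  4:4193  5:5374  6:6885  7:8312
  8:501  9:3697  10:6708  11:708  12:8274  13:2121  14:6304  15:1616
  16:7439  17:3340  18:6195  19:436  20:4720  21:10876  22:3069  23:1433
  24:7083  25:1619  26:3815  27:8087  28:6597  29:1944  30:9771  31:9389
  32:5863  33:2936  34:7103  35:10672  36:5939  37:10767  38:1889  39:9785
  40:3548  41:9564  42:4812  43:10450  44:8411  45:2690  46:5354  47:8903
  48:6188  49:8892  50:8405  51:9938  52:6931  53:8099  54:3172  55:9861
  56:308  57:4350  58:3925  59:8059  60:7208  61:5613  62:6019  63:2695
  64:10385  65:9434  66:6858  67:7715  68:2062  69:79  70:4207  71:10604
  72:10586  73:10188  74:3848  75:1436  76:3459  77:6366  78:4217  79:9595
  80:577  81:457  82:1494  83:10892  84:5883  85:918  86:9227  87:2281
  88:1231  89:7537  90:6737  91:9960  92:2497  93:6007  94:6120  95:2468
  96:7826  97:826  98:9653  99:8010  100:11045  101:9266  102:10524  103:7587
  104:1692  105:4199
Giant step factor: 9863^(-106) ≡ 10687 (mod 11071).
Scan 10729·10687^i mod 11071 for i = 0, 1, …:
  i=0: 10729   i=1: 9547   i=2: 9524   i=3: 7285
  i=4: 3523   i=5: 8901   i=6: 2955   i=7: 5593
  i=8: 62   i=9: 9405     …   i=102: 5915
  i=103: 9266
Match at i=103, j=101: x = 103·106 + 101 = 11019.

11019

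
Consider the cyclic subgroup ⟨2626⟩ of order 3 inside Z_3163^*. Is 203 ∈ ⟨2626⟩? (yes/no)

⟨2626⟩ has order 3; its elements mod 3163 are {1, 536, 2626}.
203 is not in this set.

no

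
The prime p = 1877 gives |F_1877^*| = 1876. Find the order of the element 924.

938

The order of 924 must divide p − 1 = 1876 = 2^2 · 7 · 67.
Divisors: 1, 2, 4, 7, 14, 28, 67, 134, 268, 469, 938, 1876.
Check each in increasing order: 924^1 ≡ 924;  924^2 ≡ 1618;  924^4 ≡ 1386;  924^7 ≡ 202;  924^14 ≡ 1387;  924^28 ≡ 1721;  924^67 ≡ 1212;  924^134 ≡ 1130;  924^268 ≡ 540;  924^469 ≡ 1876;  924^938 ≡ 1.
Smallest exponent giving 1 is 938.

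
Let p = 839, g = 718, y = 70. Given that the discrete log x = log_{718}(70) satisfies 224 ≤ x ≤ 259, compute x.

256

Compute 718^224 mod 839 = 399, then multiply by 718 repeatedly:
  718^224=399  718^225=383  718^226=641  718^227=466  718^228=666
  718^229=797  718^230=48  718^231=65  718^232=525  718^233=239
  718^234=446  718^235=569  718^236=788  718^237=298  718^238=19
  718^239=218  718^240=470  718^241=182  718^242=631  718^243=837
  718^244=242  718^245=83  718^246=25  718^247=331  718^248=221
  718^249=107  718^250=477  718^251=174  718^252=760  718^253=330
  718^254=342  718^255=568  718^256=70
Found 70 at exponent 256.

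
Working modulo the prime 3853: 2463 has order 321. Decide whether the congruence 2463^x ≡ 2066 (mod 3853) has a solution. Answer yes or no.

2066 ∈ ⟨2463⟩ iff 2066^321 ≡ 1 (mod 3853), since |⟨2463⟩| = 321.
2066^321 mod 3853 = 442.
Since 442 ≠ 1, 2066 does not lie in the subgroup.

no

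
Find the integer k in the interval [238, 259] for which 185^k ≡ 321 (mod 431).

245

Compute 185^238 mod 431 = 394, then multiply by 185 repeatedly:
  185^238=394  185^239=51  185^240=384  185^241=356  185^242=348
  185^243=161  185^244=46  185^245=321
Found 321 at exponent 245.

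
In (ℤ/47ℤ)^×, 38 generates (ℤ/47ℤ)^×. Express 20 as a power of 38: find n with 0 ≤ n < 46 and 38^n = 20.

13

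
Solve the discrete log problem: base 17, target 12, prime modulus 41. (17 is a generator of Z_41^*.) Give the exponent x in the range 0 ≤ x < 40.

19

Successive powers of 17 modulo 41:
  17^0=1  17^1=17  17^2=2  17^3=34  17^4=4  17^5=27
  17^6=8  17^7=13  17^8=16  17^9=26  17^10=32  17^11=11
  17^12=23  17^13=22  17^14=5  17^15=3  17^16=10  17^17=6
  17^18=20  17^19=12
So 17^19 ≡ 12 (mod 41), giving x = 19.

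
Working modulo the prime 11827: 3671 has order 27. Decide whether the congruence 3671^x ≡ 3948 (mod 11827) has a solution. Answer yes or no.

no

3948 ∈ ⟨3671⟩ iff 3948^27 ≡ 1 (mod 11827), since |⟨3671⟩| = 27.
3948^27 mod 11827 = 517.
Since 517 ≠ 1, 3948 does not lie in the subgroup.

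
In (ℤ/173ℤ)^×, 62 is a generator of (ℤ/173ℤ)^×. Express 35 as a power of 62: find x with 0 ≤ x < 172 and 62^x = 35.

Baby-step giant-step with m = ceil(sqrt(172)) = 14.
Baby table (62^j mod 173 for j=0..13):
  0:1  1:62  2:38  3:107  4:60  5:87  6:31  7:19
  8:140  9:30  10:130  11:102  12:96  13:70
Giant step factor: 62^(-14) ≡ 150 (mod 173).
Scan 35·150^i mod 173 for i = 0, 1, …:
  i=0: 35   i=1: 60
Match at i=1, j=4: x = 1·14 + 4 = 18.

18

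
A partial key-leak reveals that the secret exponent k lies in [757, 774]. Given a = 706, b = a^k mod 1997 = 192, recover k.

771

Compute 706^757 mod 1997 = 614, then multiply by 706 repeatedly:
  706^757=614  706^758=135  706^759=1451  706^760=1942  706^761=1110
  706^762=836  706^763=1101  706^764=473  706^765=439  706^766=399
  706^767=117  706^768=725  706^769=618  706^770=962  706^771=192
Found 192 at exponent 771.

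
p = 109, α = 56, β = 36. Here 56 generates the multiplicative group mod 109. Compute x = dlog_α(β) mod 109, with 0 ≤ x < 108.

Baby-step giant-step with m = ceil(sqrt(108)) = 11.
Baby table (56^j mod 109 for j=0..10):
  0:1  1:56  2:84  3:17  4:80  5:11  6:71  7:52
  8:78  9:8  10:12
Giant step factor: 56^(-11) ≡ 103 (mod 109).
Scan 36·103^i mod 109 for i = 0, 1, …:
  i=0: 36   i=1: 2   i=2: 97   i=3: 72
  i=4: 4   i=5: 85   i=6: 35   i=7: 8
Match at i=7, j=9: x = 7·11 + 9 = 86.

86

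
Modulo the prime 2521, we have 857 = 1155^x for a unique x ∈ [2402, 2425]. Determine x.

2418

Compute 1155^2402 mod 2521 = 1373, then multiply by 1155 repeatedly:
  1155^2402=1373  1155^2403=106  1155^2404=1422  1155^2405=1239  1155^2406=1638
  1155^2407=1140  1155^2408=738  1155^2409=292  1155^2410=1967  1155^2411=464
  1155^2412=1468  1155^2413=1428  1155^2414=606  1155^2415=1613  1155^2416=2517
  1155^2417=422  1155^2418=857
Found 857 at exponent 2418.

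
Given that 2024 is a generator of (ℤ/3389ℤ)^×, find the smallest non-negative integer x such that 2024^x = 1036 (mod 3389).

385

Baby-step giant-step with m = ceil(sqrt(3388)) = 59.
Baby table (2024^j mod 3389 for j=0..58):
  0:1  1:2024  2:2664  3:37  4:330  5:287  6:1369  7:2043
  8:452  9:3207  10:1033  11:3168  12:44  13:942  14:1990  15:1628
  16:964  17:2461  18:2623  19:1778  20:2943  21:2159  22:1395  23:443
  24:1936  25:780  26:2835  27:463  28:1748  29:3225  30:186  31:285
  32:710  33:104  34:378  35:2547  36:459  37:430  38:2736  39:38
  40:2354  41:2951  42:1406  43:2373  44:739  45:1187  46:3076  47:231
  48:3251  49:1975  50:1769  51:1672  52:1906  53:1062  54:862  55:2742
  56:2015  57:1393  58:3173
Giant step factor: 2024^(-59) ≡ 2259 (mod 3389).
Scan 1036·2259^i mod 3389 for i = 0, 1, …:
  i=0: 1036   i=1: 1914   i=2: 2751   i=3: 2472
  i=4: 2565   i=5: 2534   i=6: 285
Match at i=6, j=31: x = 6·59 + 31 = 385.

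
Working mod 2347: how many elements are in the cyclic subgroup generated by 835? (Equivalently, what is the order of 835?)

391

The order of 835 must divide p − 1 = 2346 = 2 · 3 · 17 · 23.
Divisors: 1, 2, 3, 6, 17, 23, 34, 46, 51, 69, 102, 138, 391, 782, 1173, 2346.
Check each in increasing order: 835^1 ≡ 835;  835^2 ≡ 166;  835^3 ≡ 137;  835^6 ≡ 2340;  835^17 ≡ 1880;  835^23 ≡ 922;  835^34 ≡ 2165;  835^46 ≡ 470;  835^51 ≡ 502;  835^69 ≡ 1492;  835^102 ≡ 875;  835^138 ≡ 1108;  835^391 ≡ 1.
Smallest exponent giving 1 is 391.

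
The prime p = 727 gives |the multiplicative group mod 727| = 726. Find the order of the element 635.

242

The order of 635 must divide p − 1 = 726 = 2 · 3 · 11^2.
Divisors: 1, 2, 3, 6, 11, 22, 33, 66, 121, 242, 363, 726.
Check each in increasing order: 635^1 ≡ 635;  635^2 ≡ 467;  635^3 ≡ 656;  635^6 ≡ 679;  635^11 ≡ 133;  635^22 ≡ 241;  635^33 ≡ 65;  635^66 ≡ 590;  635^121 ≡ 726;  635^242 ≡ 1.
Smallest exponent giving 1 is 242.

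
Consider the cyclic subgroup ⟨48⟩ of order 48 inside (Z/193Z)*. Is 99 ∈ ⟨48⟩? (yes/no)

no

99 ∈ ⟨48⟩ iff 99^48 ≡ 1 (mod 193), since |⟨48⟩| = 48.
99^48 mod 193 = 81.
Since 81 ≠ 1, 99 does not lie in the subgroup.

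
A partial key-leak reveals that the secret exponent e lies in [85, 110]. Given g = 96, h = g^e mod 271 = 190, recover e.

Compute 96^85 mod 271 = 65, then multiply by 96 repeatedly:
  96^85=65  96^86=7  96^87=130  96^88=14  96^89=260
  96^90=28  96^91=249  96^92=56  96^93=227  96^94=112
  96^95=183  96^96=224  96^97=95  96^98=177  96^99=190
Found 190 at exponent 99.

99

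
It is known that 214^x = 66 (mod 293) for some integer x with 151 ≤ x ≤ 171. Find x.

163

Compute 214^151 mod 293 = 285, then multiply by 214 repeatedly:
  214^151=285  214^152=46  214^153=175  214^154=239  214^155=164
  214^156=229  214^157=75  214^158=228  214^159=154  214^160=140
  214^161=74  214^162=14  214^163=66
Found 66 at exponent 163.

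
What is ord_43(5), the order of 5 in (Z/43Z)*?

42

The order of 5 must divide p − 1 = 42 = 2 · 3 · 7.
Divisors: 1, 2, 3, 6, 7, 14, 21, 42.
Check each in increasing order: 5^1 ≡ 5;  5^2 ≡ 25;  5^3 ≡ 39;  5^6 ≡ 16;  5^7 ≡ 37;  5^14 ≡ 36;  5^21 ≡ 42;  5^42 ≡ 1.
Smallest exponent giving 1 is 42.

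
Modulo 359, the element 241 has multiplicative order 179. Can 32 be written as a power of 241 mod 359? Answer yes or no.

yes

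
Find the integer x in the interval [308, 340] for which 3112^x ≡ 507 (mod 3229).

314

Compute 3112^308 mod 3229 = 2957, then multiply by 3112 repeatedly:
  3112^308=2957  3112^309=2763  3112^310=2858  3112^311=1430  3112^312=598
  3112^313=1072  3112^314=507
Found 507 at exponent 314.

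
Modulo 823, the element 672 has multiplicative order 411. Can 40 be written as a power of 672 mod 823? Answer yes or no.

40 ∈ ⟨672⟩ iff 40^411 ≡ 1 (mod 823), since |⟨672⟩| = 411.
40^411 mod 823 = 822.
Since 822 ≠ 1, 40 does not lie in the subgroup.

no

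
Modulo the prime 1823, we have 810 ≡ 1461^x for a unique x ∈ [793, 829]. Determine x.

813

Compute 1461^793 mod 1823 = 411, then multiply by 1461 repeatedly:
  1461^793=411  1461^794=704  1461^795=372  1461^796=238  1461^797=1348
  1461^798=588  1461^799=435  1461^800=1131  1461^801=753  1461^802=864
  1461^803=788  1461^804=955  1461^805=660  1461^806=1716  1461^807=451
  1461^808=808  1461^809=1007  1461^810=66  1461^811=1630  1461^812=592
  1461^813=810
Found 810 at exponent 813.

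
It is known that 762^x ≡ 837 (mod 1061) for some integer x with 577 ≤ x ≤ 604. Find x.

Compute 762^577 mod 1061 = 895, then multiply by 762 repeatedly:
  762^577=895  762^578=828  762^579=702  762^580=180  762^581=291
  762^582=1054  762^583=1032  762^584=183  762^585=455  762^586=824
  762^587=837
Found 837 at exponent 587.

587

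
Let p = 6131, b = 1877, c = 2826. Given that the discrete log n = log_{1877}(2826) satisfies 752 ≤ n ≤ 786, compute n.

758

Compute 1877^752 mod 6131 = 4139, then multiply by 1877 repeatedly:
  1877^752=4139  1877^753=926  1877^754=3029  1877^755=1996  1877^756=451
  1877^757=449  1877^758=2826
Found 2826 at exponent 758.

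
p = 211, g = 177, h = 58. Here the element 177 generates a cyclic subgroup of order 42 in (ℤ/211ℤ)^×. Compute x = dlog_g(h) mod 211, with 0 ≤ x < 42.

24

Successive powers of 177 modulo 211:
  177^0=1  177^1=177  177^2=101  177^3=153  177^4=73  177^5=50
  177^6=199  177^7=197  177^8=54  177^9=63  177^10=179  177^11=33
  177^12=144  177^13=168  177^14=196  177^15=88  177^16=173  177^17=26
  177^18=171  177^19=94  177^20=180  177^21=210  177^22=34  177^23=110
  177^24=58
So 177^24 ≡ 58 (mod 211), giving x = 24.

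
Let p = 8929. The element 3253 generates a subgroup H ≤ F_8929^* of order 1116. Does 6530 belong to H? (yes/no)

yes

6530 ∈ ⟨3253⟩ iff 6530^1116 ≡ 1 (mod 8929), since |⟨3253⟩| = 1116.
6530^1116 mod 8929 = 1.
Since 1 = 1, 6530 lies in the subgroup.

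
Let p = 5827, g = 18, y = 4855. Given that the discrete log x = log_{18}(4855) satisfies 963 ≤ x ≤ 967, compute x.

966

Compute 18^963 mod 5827 = 971, then multiply by 18 repeatedly:
  18^963=971  18^964=5824  18^965=5773  18^966=4855
Found 4855 at exponent 966.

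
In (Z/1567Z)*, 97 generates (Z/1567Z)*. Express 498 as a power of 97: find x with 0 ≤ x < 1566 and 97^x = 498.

Baby-step giant-step with m = ceil(sqrt(1566)) = 40.
Baby table (97^j mod 1567 for j=0..39):
  0:1  1:97  2:7  3:679  4:49  5:52  6:343  7:364
  8:834  9:981  10:1137  11:599  12:124  13:1059  14:868  15:1145
  16:1375  17:180  18:223  19:1260  20:1561  21:985  22:1525  23:627
  24:1273  25:1255  26:1076  27:950  28:1264  29:382  30:1013  31:1107
  32:823  33:1481  34:1060  35:965  36:1152  37:487  38:229  39:275
Giant step factor: 97^(-40) ≡ 740 (mod 1567).
Scan 498·740^i mod 1567 for i = 0, 1, …:
  i=0: 498   i=1: 275
Match at i=1, j=39: x = 1·40 + 39 = 79.

79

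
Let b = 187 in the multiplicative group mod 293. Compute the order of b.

292

The order of 187 must divide p − 1 = 292 = 2^2 · 73.
Divisors: 1, 2, 4, 73, 146, 292.
Check each in increasing order: 187^1 ≡ 187;  187^2 ≡ 102;  187^4 ≡ 149;  187^73 ≡ 155;  187^146 ≡ 292;  187^292 ≡ 1.
Smallest exponent giving 1 is 292.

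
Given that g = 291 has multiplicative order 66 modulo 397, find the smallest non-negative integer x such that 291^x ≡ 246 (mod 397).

Baby-step giant-step with m = ceil(sqrt(66)) = 9.
Baby table (291^j mod 397 for j=0..8):
  0:1  1:291  2:120  3:381  4:108  5:65  6:256  7:257
  8:151
Giant step factor: 291^(-9) ≡ 230 (mod 397).
Scan 246·230^i mod 397 for i = 0, 1, …:
  i=0: 246   i=1: 206   i=2: 137   i=3: 147
  i=4: 65
Match at i=4, j=5: x = 4·9 + 5 = 41.

41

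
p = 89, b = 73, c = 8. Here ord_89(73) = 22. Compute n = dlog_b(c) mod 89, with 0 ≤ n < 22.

20

Successive powers of 73 modulo 89:
  73^0=1  73^1=73  73^2=78  73^3=87  73^4=32  73^5=22
  73^6=4  73^7=25  73^8=45  73^9=81  73^10=39  73^11=88
  73^12=16  73^13=11  73^14=2  73^15=57  73^16=67  73^17=85
  73^18=64  73^19=44  73^20=8
So 73^20 ≡ 8 (mod 89), giving n = 20.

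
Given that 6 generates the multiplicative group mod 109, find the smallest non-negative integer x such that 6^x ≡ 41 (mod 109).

Baby-step giant-step with m = ceil(sqrt(108)) = 11.
Baby table (6^j mod 109 for j=0..10):
  0:1  1:6  2:36  3:107  4:97  5:37  6:4  7:24
  8:35  9:101  10:61
Giant step factor: 6^(-11) ≡ 14 (mod 109).
Scan 41·14^i mod 109 for i = 0, 1, …:
  i=0: 41   i=1: 29   i=2: 79   i=3: 16
  i=4: 6
Match at i=4, j=1: x = 4·11 + 1 = 45.

45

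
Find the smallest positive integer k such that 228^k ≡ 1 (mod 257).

128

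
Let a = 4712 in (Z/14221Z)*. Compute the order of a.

The order of 4712 must divide p − 1 = 14220 = 2^2 · 3^2 · 5 · 79.
Divisors: 1, 2, 3, 4, 5, 6, 9, 10, 12, 15, 18, 20, 30, 36, 45, 60, 79, 90, 158, 180, 237, 316, 395, 474, 711, 790, 948, 1185, 1422, 1580, 2370, 2844, 3555, 4740, 7110, 14220.
Check each in increasing order: 4712^1 ≡ 4712;  4712^2 ≡ 3963;  4712^3 ≡ 1483;  4712^4 ≡ 5385;  4712^5 ≡ 3856;  4712^6 ≡ 9255;  4712^9 ≡ 1900;  4712^10 ≡ 7791;  4712^12 ≡ 1942;  4712^15 ≡ 7344;  4712^18 ≡ 12087;  4712^20 ≡ 4453;  4712^30 ≡ 8304;  4712^36 ≡ 3236;  4712^45 ≡ 4928;  4712^60 ≡ 13008;  4712^79 ≡ 414;  4712^90 ≡ 9937;  4712^158 ≡ 744;  4712^180 ≡ 7566;  4712^237 ≡ 9375;  4712^316 ≡ 13138;  4712^395 ≡ 6710;  4712^474 ≡ 4845;  4712^711 ≡ 1.
Smallest exponent giving 1 is 711.

711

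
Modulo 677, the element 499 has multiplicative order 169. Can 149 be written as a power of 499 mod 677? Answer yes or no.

yes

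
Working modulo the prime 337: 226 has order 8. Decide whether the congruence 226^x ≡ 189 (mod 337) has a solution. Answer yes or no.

yes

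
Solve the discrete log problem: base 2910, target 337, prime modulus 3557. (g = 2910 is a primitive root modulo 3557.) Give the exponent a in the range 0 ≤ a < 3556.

152

Baby-step giant-step with m = ceil(sqrt(3556)) = 60.
Baby table (2910^j mod 3557 for j=0..59):
  0:1  1:2910  2:2440  3:628  4:2739  5:2810  6:3114  7:2061
  8:408  9:2799  10:3117  11:120  12:614  13:1126  14:663  15:1436
  16:2842  17:195  18:1887  19:2719  20:1522  21:555  22:172  23:2540
  24:3511  25:1306  26:1584  27:3125  28:2058  29:2349  30:2593  31:1233
  32:2574  33:2855  34:2455  35:1594  36:212  37:1559  38:1515  39:1527
  40:877  41:1701  42:2123  43:2978  44:1128  45:2926  46:2759  47:541
  48:2116  49:393  50:1833  51:2087  52:1371  53:2213  54:1660  55:194
  56:2534  57:279  58:894  59:1373
Giant step factor: 2910^(-60) ≡ 3019 (mod 3557).
Scan 337·3019^i mod 3557 for i = 0, 1, …:
  i=0: 337   i=1: 101   i=2: 2574
Match at i=2, j=32: a = 2·60 + 32 = 152.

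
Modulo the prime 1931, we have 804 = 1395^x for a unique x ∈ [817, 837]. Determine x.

Compute 1395^817 mod 1931 = 1387, then multiply by 1395 repeatedly:
  1395^817=1387  1395^818=3  1395^819=323  1395^820=662  1395^821=472
  1395^822=1900  1395^823=1168  1395^824=1527  1395^825=272  1395^826=964
  1395^827=804
Found 804 at exponent 827.

827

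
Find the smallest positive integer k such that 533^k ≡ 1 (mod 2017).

672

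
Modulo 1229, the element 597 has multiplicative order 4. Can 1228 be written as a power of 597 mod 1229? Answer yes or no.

⟨597⟩ has order 4; its elements mod 1229 are {1, 597, 632, 1228}.
1228 is in this set.

yes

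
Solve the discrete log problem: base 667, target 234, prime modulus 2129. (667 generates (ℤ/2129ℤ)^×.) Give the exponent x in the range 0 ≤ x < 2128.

1122

Baby-step giant-step with m = ceil(sqrt(2128)) = 47.
Baby table (667^j mod 2129 for j=0..46):
  0:1  1:667  2:2057  3:943  4:926  5:232  6:1456  7:328
  8:1618  9:1932  10:599  11:1410  12:1581  13:672  14:1134  15:583
  16:1383  17:604  18:487  19:1221  20:1129  21:1506  22:1743  23:147
  24:115  25:61  26:236  27:1995  28:40  29:1132  30:1378  31:1527
  32:847  33:764  34:757  35:346  36:850  37:636  38:541  39:1046
  40:1499  41:1332  42:651  43:2030  44:2095  45:741  46:319
Giant step factor: 667^(-47) ≡ 922 (mod 2129).
Scan 234·922^i mod 2129 for i = 0, 1, …:
  i=0: 234   i=1: 719   i=2: 799   i=3: 44
  i=4: 117   i=5: 1424   i=6: 1464   i=7: 22
  i=8: 1123   i=9: 712     …   i=22: 1156
  i=23: 1332
Match at i=23, j=41: x = 23·47 + 41 = 1122.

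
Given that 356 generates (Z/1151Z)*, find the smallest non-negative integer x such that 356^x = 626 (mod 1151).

453

Baby-step giant-step with m = ceil(sqrt(1150)) = 34.
Baby table (356^j mod 1151 for j=0..33):
  0:1  1:356  2:126  3:1118  4:913  5:446  6:1089  7:948
  8:245  9:895  10:944  11:1123  12:391  13:1076  14:924  15:909
  16:173  17:585  18:1080  19:46  20:262  21:41  22:784  23:562
  24:949  25:601  26:1021  27:911  28:885  29:837  30:1014  31:721
  32:3  33:1068
Giant step factor: 356^(-34) ≡ 880 (mod 1151).
Scan 626·880^i mod 1151 for i = 0, 1, …:
  i=0: 626   i=1: 702   i=2: 824   i=3: 1141
  i=4: 408   i=5: 1079   i=6: 1096   i=7: 1093
  i=8: 755   i=9: 273   i=10: 832   i=11: 124
  i=12: 926   i=13: 1123
Match at i=13, j=11: x = 13·34 + 11 = 453.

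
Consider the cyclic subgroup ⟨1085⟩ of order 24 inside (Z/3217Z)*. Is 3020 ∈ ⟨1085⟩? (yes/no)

yes

3020 ∈ ⟨1085⟩ iff 3020^24 ≡ 1 (mod 3217), since |⟨1085⟩| = 24.
3020^24 mod 3217 = 1.
Since 1 = 1, 3020 lies in the subgroup.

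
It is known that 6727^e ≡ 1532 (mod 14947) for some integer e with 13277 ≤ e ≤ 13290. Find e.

Compute 6727^13277 mod 14947 = 12803, then multiply by 6727 repeatedly:
  6727^13277=12803  6727^13278=1167  6727^13279=3234  6727^13280=7233  6727^13281=3906
  6727^13282=13783  6727^13283=2000  6727^13284=1700  6727^13285=1445  6727^13286=4965
  6727^13287=7957  6727^13288=1532
Found 1532 at exponent 13288.

13288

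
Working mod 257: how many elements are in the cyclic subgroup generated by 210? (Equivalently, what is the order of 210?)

The order of 210 must divide p − 1 = 256 = 2^8.
Divisors: 1, 2, 4, 8, 16, 32, 64, 128, 256.
Check each in increasing order: 210^1 ≡ 210;  210^2 ≡ 153;  210^4 ≡ 22;  210^8 ≡ 227;  210^16 ≡ 129;  210^32 ≡ 193;  210^64 ≡ 241;  210^128 ≡ 256;  210^256 ≡ 1.
Smallest exponent giving 1 is 256.

256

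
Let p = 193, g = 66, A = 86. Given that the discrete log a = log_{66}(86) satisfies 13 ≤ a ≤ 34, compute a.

Compute 66^13 mod 193 = 148, then multiply by 66 repeatedly:
  66^13=148  66^14=118  66^15=68  66^16=49  66^17=146
  66^18=179  66^19=41  66^20=4  66^21=71  66^22=54
  66^23=90  66^24=150  66^25=57  66^26=95  66^27=94
  66^28=28  66^29=111  66^30=185  66^31=51  66^32=85
  66^33=13  66^34=86
Found 86 at exponent 34.

34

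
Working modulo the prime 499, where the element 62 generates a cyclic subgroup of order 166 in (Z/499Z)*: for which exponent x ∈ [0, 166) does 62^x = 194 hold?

86

Baby-step giant-step with m = ceil(sqrt(166)) = 13.
Baby table (62^j mod 499 for j=0..12):
  0:1  1:62  2:351  3:305  4:447  5:269  6:211  7:108
  8:209  9:483  10:6  11:372  12:110
Giant step factor: 62^(-13) ≡ 3 (mod 499).
Scan 194·3^i mod 499 for i = 0, 1, …:
  i=0: 194   i=1: 83   i=2: 249   i=3: 248
  i=4: 245   i=5: 236   i=6: 209
Match at i=6, j=8: x = 6·13 + 8 = 86.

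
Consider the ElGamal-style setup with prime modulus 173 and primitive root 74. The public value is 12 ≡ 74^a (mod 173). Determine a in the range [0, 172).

Baby-step giant-step with m = ceil(sqrt(172)) = 14.
Baby table (74^j mod 173 for j=0..13):
  0:1  1:74  2:113  3:58  4:140  5:153  6:77  7:162
  8:51  9:141  10:54  11:17  12:47  13:18
Giant step factor: 74^(-14) ≡ 163 (mod 173).
Scan 12·163^i mod 173 for i = 0, 1, …:
  i=0: 12   i=1: 53   i=2: 162
Match at i=2, j=7: a = 2·14 + 7 = 35.

35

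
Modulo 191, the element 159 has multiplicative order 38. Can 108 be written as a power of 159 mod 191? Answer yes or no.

no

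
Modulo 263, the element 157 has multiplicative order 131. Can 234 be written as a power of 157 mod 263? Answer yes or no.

yes

234 ∈ ⟨157⟩ iff 234^131 ≡ 1 (mod 263), since |⟨157⟩| = 131.
234^131 mod 263 = 1.
Since 1 = 1, 234 lies in the subgroup.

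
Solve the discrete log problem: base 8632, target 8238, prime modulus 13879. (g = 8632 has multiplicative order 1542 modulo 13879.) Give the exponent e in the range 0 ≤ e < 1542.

1180

Baby-step giant-step with m = ceil(sqrt(1542)) = 40.
Baby table (8632^j mod 13879 for j=0..39):
  0:1  1:8632  2:8952  3:9271  4:958  5:11451  6:12673  7:12937
  8:1750  9:5648  10:10488  11:13578  12:11020  13:11853  14:12987  15:3101
  16:9120  17:2152  18:5962  19:652  20:7069  21:7524  22:7327  23:61
  24:13029  25:4791  26:10371  27:2922  28:4561  29:9708  30:11933  31:9597
  32:11432  33:1334  34:9397  35:6028  36:1325  37:1104  38:8734  39:1160
Giant step factor: 8632^(-40) ≡ 2771 (mod 13879).
Scan 8238·2771^i mod 13879 for i = 0, 1, …:
  i=0: 8238   i=1: 10422   i=2: 11042   i=3: 8066
  i=4: 5696   i=5: 3193   i=6: 6880   i=7: 8613
  i=8: 8622   i=9: 5803     …   i=28: 11828
  i=29: 7069
Match at i=29, j=20: e = 29·40 + 20 = 1180.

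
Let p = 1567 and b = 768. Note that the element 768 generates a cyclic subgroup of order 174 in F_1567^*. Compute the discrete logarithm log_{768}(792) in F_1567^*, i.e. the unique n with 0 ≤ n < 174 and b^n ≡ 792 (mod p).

63

Baby-step giant-step with m = ceil(sqrt(174)) = 14.
Baby table (768^j mod 1567 for j=0..13):
  0:1  1:768  2:632  3:1173  4:1406  5:145  6:103  7:754
  8:849  9:160  10:654  11:832  12:1207  13:879
Giant step factor: 768^(-14) ≡ 709 (mod 1567).
Scan 792·709^i mod 1567 for i = 0, 1, …:
  i=0: 792   i=1: 542   i=2: 363   i=3: 379
  i=4: 754
Match at i=4, j=7: n = 4·14 + 7 = 63.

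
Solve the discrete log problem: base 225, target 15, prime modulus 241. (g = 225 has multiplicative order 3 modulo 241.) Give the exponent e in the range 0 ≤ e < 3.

2

Successive powers of 225 modulo 241:
  225^0=1  225^1=225  225^2=15
So 225^2 ≡ 15 (mod 241), giving e = 2.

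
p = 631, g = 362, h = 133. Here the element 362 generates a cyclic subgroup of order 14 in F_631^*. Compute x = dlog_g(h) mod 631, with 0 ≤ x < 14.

12

Successive powers of 362 modulo 631:
  362^0=1  362^1=362  362^2=427  362^3=610  362^4=601  362^5=498
  362^6=441  362^7=630  362^8=269  362^9=204  362^10=21  362^11=30
  362^12=133
So 362^12 ≡ 133 (mod 631), giving x = 12.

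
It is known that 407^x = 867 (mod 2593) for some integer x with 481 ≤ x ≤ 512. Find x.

500

Compute 407^481 mod 2593 = 69, then multiply by 407 repeatedly:
  407^481=69  407^482=2153  407^483=2430  407^484=1077  407^485=122
  407^486=387  407^487=1929  407^488=2017  407^489=1531  407^490=797
  407^491=254  407^492=2251  407^493=828  407^494=2499  407^495=637
  407^496=2552  407^497=1464  407^498=2051  407^499=2404  407^500=867
Found 867 at exponent 500.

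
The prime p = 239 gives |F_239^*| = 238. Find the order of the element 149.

The order of 149 must divide p − 1 = 238 = 2 · 7 · 17.
Divisors: 1, 2, 7, 14, 17, 34, 119, 238.
Check each in increasing order: 149^1 ≡ 149;  149^2 ≡ 213;  149^7 ≡ 138;  149^14 ≡ 163;  149^17 ≡ 215;  149^34 ≡ 98;  149^119 ≡ 238;  149^238 ≡ 1.
Smallest exponent giving 1 is 238.

238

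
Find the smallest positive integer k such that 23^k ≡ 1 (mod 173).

The order of 23 must divide p − 1 = 172 = 2^2 · 43.
Divisors: 1, 2, 4, 43, 86, 172.
Check each in increasing order: 23^1 ≡ 23;  23^2 ≡ 10;  23^4 ≡ 100;  23^43 ≡ 1.
Smallest exponent giving 1 is 43.

43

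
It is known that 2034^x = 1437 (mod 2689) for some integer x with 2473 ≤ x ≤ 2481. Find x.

Compute 2034^2473 mod 2689 = 1471, then multiply by 2034 repeatedly:
  2034^2473=1471  2034^2474=1846  2034^2475=920  2034^2476=2425  2034^2477=824
  2034^2478=769  2034^2479=1837  2034^2480=1437
Found 1437 at exponent 2480.

2480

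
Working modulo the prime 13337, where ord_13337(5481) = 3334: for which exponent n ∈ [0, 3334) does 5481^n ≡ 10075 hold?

2975

Baby-step giant-step with m = ceil(sqrt(3334)) = 58.
Baby table (5481^j mod 13337 for j=0..57):
  0:1  1:5481  2:6437  3:4832  4:10247  5:1700  6:8474  7:6560
  8:12145  9:1778  10:9208  11:1840  12:2268  13:824  14:8438  15:9299
  16:7142  17:1207  18:415  19:7325  20:3955  21:4730  22:11339  23:11976
  24:9079  25:1652  26:12126  27:4335  28:6938  29:3391  30:7630  31:8535
  32:7476  33:4692  34:3116  35:7436  36:12181  37:12376  38:874  39:2411
  40:11061  41:8676  42:6751  43:5393  44:4241  45:11867  46:11815  47:6880
  48:5581  49:7720  50:8356  51:13315  52:12788  53:5093  54:392  55:1295
  56:2611  57:290
Giant step factor: 5481^(-58) ≡ 1855 (mod 13337).
Scan 10075·1855^i mod 13337 for i = 0, 1, …:
  i=0: 10075   i=1: 3988   i=2: 9042   i=3: 8301
  i=4: 7457   i=5: 2266   i=6: 2275   i=7: 5633
  i=8: 6344   i=9: 4886     …   i=50: 317
  i=51: 1207
Match at i=51, j=17: n = 51·58 + 17 = 2975.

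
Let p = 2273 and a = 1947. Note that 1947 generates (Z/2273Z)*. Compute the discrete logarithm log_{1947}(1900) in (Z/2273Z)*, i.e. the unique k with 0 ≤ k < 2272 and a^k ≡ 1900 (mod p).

725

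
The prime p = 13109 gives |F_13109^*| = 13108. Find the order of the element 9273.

113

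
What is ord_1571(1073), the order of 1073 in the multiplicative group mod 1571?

1570

The order of 1073 must divide p − 1 = 1570 = 2 · 5 · 157.
Divisors: 1, 2, 5, 10, 157, 314, 785, 1570.
Check each in increasing order: 1073^1 ≡ 1073;  1073^2 ≡ 1357;  1073^5 ≡ 1370;  1073^10 ≡ 1126;  1073^157 ≡ 950;  1073^314 ≡ 746;  1073^785 ≡ 1570;  1073^1570 ≡ 1.
Smallest exponent giving 1 is 1570.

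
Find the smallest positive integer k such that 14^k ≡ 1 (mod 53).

52

The order of 14 must divide p − 1 = 52 = 2^2 · 13.
Divisors: 1, 2, 4, 13, 26, 52.
Check each in increasing order: 14^1 ≡ 14;  14^2 ≡ 37;  14^4 ≡ 44;  14^13 ≡ 23;  14^26 ≡ 52;  14^52 ≡ 1.
Smallest exponent giving 1 is 52.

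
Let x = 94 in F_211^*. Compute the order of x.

42

The order of 94 must divide p − 1 = 210 = 2 · 3 · 5 · 7.
Divisors: 1, 2, 3, 5, 6, 7, 10, 14, 15, 21, 30, 35, 42, 70, 105, 210.
Check each in increasing order: 94^1 ≡ 94;  94^2 ≡ 185;  94^3 ≡ 88;  94^5 ≡ 33;  94^6 ≡ 148;  94^7 ≡ 197;  94^10 ≡ 34;  94^14 ≡ 196;  94^15 ≡ 67;  94^21 ≡ 210;  94^30 ≡ 58;  94^35 ≡ 15;  94^42 ≡ 1.
Smallest exponent giving 1 is 42.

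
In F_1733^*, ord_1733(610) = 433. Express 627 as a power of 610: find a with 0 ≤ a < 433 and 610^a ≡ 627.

422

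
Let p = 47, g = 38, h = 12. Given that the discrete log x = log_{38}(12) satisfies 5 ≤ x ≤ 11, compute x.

6

Compute 38^5 mod 47 = 30, then multiply by 38 repeatedly:
  38^5=30  38^6=12
Found 12 at exponent 6.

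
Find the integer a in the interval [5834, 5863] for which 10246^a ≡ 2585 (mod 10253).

5857

Compute 10246^5834 mod 10253 = 4305, then multiply by 10246 repeatedly:
  10246^5834=4305  10246^5835=624  10246^5836=5885  10246^5837=10070  10246^5838=1281
  10246^5839=1286  10246^5840=1251  10246^5841=1496  10246^5842=10034  10246^5843=1533
  10246^5844=9775  10246^5845=3346  10246^5846=7337  10246^5847=10159  10246^5848=658
  10246^5849=5647  10246^5850=1483  10246^5851=10125  10246^5852=896  10246^5853=3981
  10246^5854=2892  10246^5855=262  10246^5856=8419  10246^5857=2585
Found 2585 at exponent 5857.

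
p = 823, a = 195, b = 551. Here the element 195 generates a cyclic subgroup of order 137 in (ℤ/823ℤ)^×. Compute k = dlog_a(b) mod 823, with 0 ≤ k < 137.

39

Baby-step giant-step with m = ceil(sqrt(137)) = 12.
Baby table (195^j mod 823 for j=0..11):
  0:1  1:195  2:167  3:468  4:730  5:794  6:106  7:95
  8:419  9:228  10:18  11:218
Giant step factor: 195^(-12) ≡ 141 (mod 823).
Scan 551·141^i mod 823 for i = 0, 1, …:
  i=0: 551   i=1: 329   i=2: 301   i=3: 468
Match at i=3, j=3: k = 3·12 + 3 = 39.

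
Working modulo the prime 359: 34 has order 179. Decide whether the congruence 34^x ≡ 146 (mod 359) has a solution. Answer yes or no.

yes

146 ∈ ⟨34⟩ iff 146^179 ≡ 1 (mod 359), since |⟨34⟩| = 179.
146^179 mod 359 = 1.
Since 1 = 1, 146 lies in the subgroup.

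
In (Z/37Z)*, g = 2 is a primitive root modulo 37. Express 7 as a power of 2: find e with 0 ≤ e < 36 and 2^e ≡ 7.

Successive powers of 2 modulo 37:
  2^0=1  2^1=2  2^2=4  2^3=8  2^4=16  2^5=32
  2^6=27  2^7=17  2^8=34  2^9=31  2^10=25  2^11=13
  2^12=26  2^13=15  2^14=30  2^15=23  2^16=9  2^17=18
  2^18=36  2^19=35  2^20=33  2^21=29  2^22=21  2^23=5
  2^24=10  2^25=20  2^26=3  2^27=6  2^28=12  2^29=24
  2^30=11  2^31=22  2^32=7
So 2^32 ≡ 7 (mod 37), giving e = 32.

32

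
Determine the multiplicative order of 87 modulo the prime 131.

The order of 87 must divide p − 1 = 130 = 2 · 5 · 13.
Divisors: 1, 2, 5, 10, 13, 26, 65, 130.
Check each in increasing order: 87^1 ≡ 87;  87^2 ≡ 102;  87^5 ≡ 69;  87^10 ≡ 45;  87^13 ≡ 42;  87^26 ≡ 61;  87^65 ≡ 130;  87^130 ≡ 1.
Smallest exponent giving 1 is 130.

130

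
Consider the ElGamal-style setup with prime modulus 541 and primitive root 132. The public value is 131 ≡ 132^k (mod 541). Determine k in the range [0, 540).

347

Baby-step giant-step with m = ceil(sqrt(540)) = 24.
Baby table (132^j mod 541 for j=0..23):
  0:1  1:132  2:112  3:177  4:101  5:348  6:492  7:24
  8:463  9:524  10:461  11:260  12:237  13:447  14:35  15:292
  16:133  17:244  18:289  19:278  20:449  21:299  22:516  23:487
Giant step factor: 132^(-24) ≡ 205 (mod 541).
Scan 131·205^i mod 541 for i = 0, 1, …:
  i=0: 131   i=1: 346   i=2: 59   i=3: 193
  i=4: 72   i=5: 153   i=6: 528   i=7: 40
  i=8: 85   i=9: 113     …   i=13: 186
  i=14: 260
Match at i=14, j=11: k = 14·24 + 11 = 347.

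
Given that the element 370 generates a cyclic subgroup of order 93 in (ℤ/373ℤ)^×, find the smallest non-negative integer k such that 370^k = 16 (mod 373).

43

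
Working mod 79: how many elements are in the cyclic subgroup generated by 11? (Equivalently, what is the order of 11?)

39

The order of 11 must divide p − 1 = 78 = 2 · 3 · 13.
Divisors: 1, 2, 3, 6, 13, 26, 39, 78.
Check each in increasing order: 11^1 ≡ 11;  11^2 ≡ 42;  11^3 ≡ 67;  11^6 ≡ 65;  11^13 ≡ 23;  11^26 ≡ 55;  11^39 ≡ 1.
Smallest exponent giving 1 is 39.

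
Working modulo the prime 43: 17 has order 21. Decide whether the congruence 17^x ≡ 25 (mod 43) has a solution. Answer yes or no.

yes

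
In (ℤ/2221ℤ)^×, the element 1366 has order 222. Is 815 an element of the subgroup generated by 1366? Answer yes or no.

815 ∈ ⟨1366⟩ iff 815^222 ≡ 1 (mod 2221), since |⟨1366⟩| = 222.
815^222 mod 2221 = 1622.
Since 1622 ≠ 1, 815 does not lie in the subgroup.

no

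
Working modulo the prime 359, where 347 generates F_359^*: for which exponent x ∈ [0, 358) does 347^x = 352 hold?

Baby-step giant-step with m = ceil(sqrt(358)) = 19.
Baby table (347^j mod 359 for j=0..18):
  0:1  1:347  2:144  3:67  4:273  5:314  6:181  7:341
  8:216  9:280  10:230  11:112  12:92  13:332  14:324  15:61
  16:345  17:168  18:138
Giant step factor: 347^(-19) ≡ 31 (mod 359).
Scan 352·31^i mod 359 for i = 0, 1, …:
  i=0: 352   i=1: 142   i=2: 94   i=3: 42
  i=4: 225   i=5: 154   i=6: 107   i=7: 86
  i=8: 153   i=9: 76     …   i=15: 223
  i=16: 92
Match at i=16, j=12: x = 16·19 + 12 = 316.

316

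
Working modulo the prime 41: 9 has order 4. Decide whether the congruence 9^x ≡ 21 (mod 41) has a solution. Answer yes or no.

⟨9⟩ has order 4; its elements mod 41 are {1, 9, 32, 40}.
21 is not in this set.

no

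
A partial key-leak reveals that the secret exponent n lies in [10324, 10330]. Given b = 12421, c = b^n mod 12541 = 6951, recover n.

Compute 12421^10324 mod 12541 = 8930, then multiply by 12421 repeatedly:
  12421^10324=8930  12421^10325=6926  12421^10326=9127  12421^10327=8368  12421^10328=11661
  12421^10329=5272  12421^10330=6951
Found 6951 at exponent 10330.

10330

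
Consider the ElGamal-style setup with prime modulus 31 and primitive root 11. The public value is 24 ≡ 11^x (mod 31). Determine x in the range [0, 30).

Successive powers of 11 modulo 31:
  11^0=1  11^1=11  11^2=28  11^3=29  11^4=9  11^5=6
  11^6=4  11^7=13  11^8=19  11^9=23  11^10=5  11^11=24
So 11^11 ≡ 24 (mod 31), giving x = 11.

11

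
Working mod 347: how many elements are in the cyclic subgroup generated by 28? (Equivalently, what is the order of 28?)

The order of 28 must divide p − 1 = 346 = 2 · 173.
Divisors: 1, 2, 173, 346.
Check each in increasing order: 28^1 ≡ 28;  28^2 ≡ 90;  28^173 ≡ 346;  28^346 ≡ 1.
Smallest exponent giving 1 is 346.

346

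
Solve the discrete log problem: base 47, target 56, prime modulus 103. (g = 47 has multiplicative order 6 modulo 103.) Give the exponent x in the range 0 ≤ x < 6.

4

Successive powers of 47 modulo 103:
  47^0=1  47^1=47  47^2=46  47^3=102  47^4=56
So 47^4 ≡ 56 (mod 103), giving x = 4.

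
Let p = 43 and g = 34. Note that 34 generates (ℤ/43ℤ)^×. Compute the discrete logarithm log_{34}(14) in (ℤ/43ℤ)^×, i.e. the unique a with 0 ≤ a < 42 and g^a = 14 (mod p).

Baby-step giant-step with m = ceil(sqrt(42)) = 7.
Baby table (34^j mod 43 for j=0..6):
  0:1  1:34  2:38  3:2  4:25  5:33  6:4
Giant step factor: 34^(-7) ≡ 37 (mod 43).
Scan 14·37^i mod 43 for i = 0, 1, …:
  i=0: 14   i=1: 2
Match at i=1, j=3: a = 1·7 + 3 = 10.

10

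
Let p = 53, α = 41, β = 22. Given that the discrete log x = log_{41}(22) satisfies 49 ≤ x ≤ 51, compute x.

Compute 41^49 mod 53 = 48, then multiply by 41 repeatedly:
  41^49=48  41^50=7  41^51=22
Found 22 at exponent 51.

51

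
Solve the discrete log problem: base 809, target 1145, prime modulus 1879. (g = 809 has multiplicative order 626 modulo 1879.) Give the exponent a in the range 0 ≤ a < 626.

77

Baby-step giant-step with m = ceil(sqrt(626)) = 26.
Baby table (809^j mod 1879 for j=0..25):
  0:1  1:809  2:589  3:1114  4:1185  5:375  6:856  7:1032
  8:612  9:931  10:1579  11:1570  12:1805  13:262  14:1510  15:240
  16:623  17:435  18:542  19:671  20:1687  21:629  22:1531  23:318
  24:1718  25:1281
Giant step factor: 809^(-26) ≡ 528 (mod 1879).
Scan 1145·528^i mod 1879 for i = 0, 1, …:
  i=0: 1145   i=1: 1401   i=2: 1281
Match at i=2, j=25: a = 2·26 + 25 = 77.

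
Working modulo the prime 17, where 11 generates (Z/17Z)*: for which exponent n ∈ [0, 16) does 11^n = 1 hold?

0

Successive powers of 11 modulo 17:
  11^0=1
So 11^0 ≡ 1 (mod 17), giving n = 0.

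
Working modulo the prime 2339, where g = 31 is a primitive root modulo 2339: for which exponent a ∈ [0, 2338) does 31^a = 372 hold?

Baby-step giant-step with m = ceil(sqrt(2338)) = 49.
Baby table (31^j mod 2339 for j=0..48):
  0:1  1:31  2:961  3:1723  4:1955  5:2130  6:538  7:305
  8:99  9:730  10:1579  11:2169  12:1747  13:360  14:1804  15:2127
  16:445  17:2100  18:1947  19:1882  20:2206  21:555  22:832  23:63
  24:1953  25:2068  26:955  27:1537  28:867  29:1148  30:503  31:1559
  32:1549  33:1239  34:985  35:128  36:1629  37:1380  38:678  39:2306
  40:1316  41:1033  42:1616  43:977  44:2219  45:958  46:1630  47:1411
  48:1639
Giant step factor: 31^(-49) ≡ 901 (mod 2339).
Scan 372·901^i mod 2339 for i = 0, 1, …:
  i=0: 372   i=1: 695   i=2: 1682   i=3: 2149
  i=4: 1896   i=5: 826   i=6: 424   i=7: 767
  i=8: 1062   i=9: 211     …   i=36: 1282
  i=37: 1955
Match at i=37, j=4: a = 37·49 + 4 = 1817.

1817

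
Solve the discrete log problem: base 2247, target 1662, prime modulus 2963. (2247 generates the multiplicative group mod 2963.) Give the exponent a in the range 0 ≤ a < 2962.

Baby-step giant-step with m = ceil(sqrt(2962)) = 55.
Baby table (2247^j mod 2963 for j=0..54):
  0:1  1:2247  2:57  3:670  4:286  5:2634  6:1487  7:1988
  8:1795  9:722  10:1573  11:2635  12:771  13:2045  14:2465  15:1008
  16:1244  17:1159  18:2759  19:877  20:224  21:2581  22:916  23:1930
  24:1841  25:379  26:1232  27:862  28:2075  29:1726  30:2718  31:603
  32:850  33:1778  34:1042  35:604  36:134  37:1835  38:1712  39:890
  40:2768  41:359  42:737  43:2685  44:527  45:1932  46:409  47:493
  48:2572  49:1434  50:1417  51:1737  52:768  53:1230  54:2294
Giant step factor: 2247^(-55) ≡ 689 (mod 2963).
Scan 1662·689^i mod 2963 for i = 0, 1, …:
  i=0: 1662   i=1: 1400   i=2: 1625   i=3: 2574
  i=4: 1612   i=5: 2506   i=6: 2168   i=7: 400
  i=8: 41   i=9: 1582     …   i=36: 844
  i=37: 768
Match at i=37, j=52: a = 37·55 + 52 = 2087.

2087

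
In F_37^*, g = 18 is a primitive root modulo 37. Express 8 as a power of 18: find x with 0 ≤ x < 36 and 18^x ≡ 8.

15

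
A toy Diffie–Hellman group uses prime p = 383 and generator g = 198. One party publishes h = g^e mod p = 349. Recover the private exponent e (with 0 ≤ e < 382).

Baby-step giant-step with m = ceil(sqrt(382)) = 20.
Baby table (198^j mod 383 for j=0..19):
  0:1  1:198  2:138  3:131  4:277  5:77  6:309  7:285
  8:129  9:264  10:184  11:47  12:114  13:358  14:29  15:380
  16:172  17:352  18:373  19:318
Giant step factor: 198^(-20) ≡ 63 (mod 383).
Scan 349·63^i mod 383 for i = 0, 1, …:
  i=0: 349   i=1: 156   i=2: 253   i=3: 236
  i=4: 314   i=5: 249   i=6: 367   i=7: 141
  i=8: 74   i=9: 66     …   i=16: 267
  i=17: 352
Match at i=17, j=17: e = 17·20 + 17 = 357.

357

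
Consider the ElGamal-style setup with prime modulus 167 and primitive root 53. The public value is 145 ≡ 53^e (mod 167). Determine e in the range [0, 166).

Successive powers of 53 modulo 167:
  53^0=1  53^1=53  53^2=137  53^3=80  53^4=65  53^5=105
  53^6=54  53^7=23  53^8=50  53^9=145
So 53^9 ≡ 145 (mod 167), giving e = 9.

9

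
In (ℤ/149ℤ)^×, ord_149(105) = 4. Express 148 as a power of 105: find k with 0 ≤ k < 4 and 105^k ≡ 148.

2

Successive powers of 105 modulo 149:
  105^0=1  105^1=105  105^2=148
So 105^2 ≡ 148 (mod 149), giving k = 2.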